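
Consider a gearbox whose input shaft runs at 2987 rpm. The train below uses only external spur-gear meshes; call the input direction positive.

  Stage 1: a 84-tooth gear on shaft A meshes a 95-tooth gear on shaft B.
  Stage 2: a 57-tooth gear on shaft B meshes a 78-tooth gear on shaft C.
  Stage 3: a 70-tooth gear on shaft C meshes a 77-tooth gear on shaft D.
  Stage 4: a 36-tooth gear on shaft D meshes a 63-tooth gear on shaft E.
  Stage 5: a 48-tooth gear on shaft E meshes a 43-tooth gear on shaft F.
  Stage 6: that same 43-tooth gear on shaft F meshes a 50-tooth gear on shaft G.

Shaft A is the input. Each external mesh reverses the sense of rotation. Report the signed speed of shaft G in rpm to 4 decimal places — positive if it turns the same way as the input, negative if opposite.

+962.5242 rpm (same as input, |ω| = 962.5242 rpm)

Stage 1 [84T→95T]: ω = 2987.0000×84/95 = 2641.1368 rpm, dir flips to −; running = −2641.1368
Stage 2 [57T→78T]: ω = 2641.1368×57/78 = 1930.0615 rpm, dir flips to +; running = +1930.0615
Stage 3 [70T→77T]: ω = 1930.0615×70/77 = 1754.6014 rpm, dir flips to −; running = −1754.6014
Stage 4 [36T→63T]: ω = 1754.6014×36/63 = 1002.6294 rpm, dir flips to +; running = +1002.6294
Stage 5 [48T→43T]: ω = 1002.6294×48/43 = 1119.2142 rpm, dir flips to −; running = −1119.2142
Stage 6 [43T→50T]: ω = 1119.2142×43/50 = 962.5242 rpm, dir flips to +; running = +962.5242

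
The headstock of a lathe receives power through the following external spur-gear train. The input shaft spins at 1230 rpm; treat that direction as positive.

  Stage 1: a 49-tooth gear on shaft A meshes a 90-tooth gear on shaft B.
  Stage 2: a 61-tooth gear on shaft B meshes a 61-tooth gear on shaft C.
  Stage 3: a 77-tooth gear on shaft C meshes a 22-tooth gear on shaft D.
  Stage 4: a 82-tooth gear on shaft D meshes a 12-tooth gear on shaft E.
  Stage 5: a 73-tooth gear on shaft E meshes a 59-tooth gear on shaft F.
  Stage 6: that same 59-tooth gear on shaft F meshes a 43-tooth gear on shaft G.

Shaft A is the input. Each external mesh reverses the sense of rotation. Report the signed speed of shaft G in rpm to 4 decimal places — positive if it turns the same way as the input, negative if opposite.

+27190.2836 rpm (same as input, |ω| = 27190.2836 rpm)

Stage 1 [49T→90T]: ω = 1230.0000×49/90 = 669.6667 rpm, dir flips to −; running = −669.6667
Stage 2 [61T→61T]: ω = 669.6667×61/61 = 669.6667 rpm, dir flips to +; running = +669.6667
Stage 3 [77T→22T]: ω = 669.6667×77/22 = 2343.8333 rpm, dir flips to −; running = −2343.8333
Stage 4 [82T→12T]: ω = 2343.8333×82/12 = 16016.1944 rpm, dir flips to +; running = +16016.1944
Stage 5 [73T→59T]: ω = 16016.1944×73/59 = 19816.6474 rpm, dir flips to −; running = −19816.6474
Stage 6 [59T→43T]: ω = 19816.6474×59/43 = 27190.2836 rpm, dir flips to +; running = +27190.2836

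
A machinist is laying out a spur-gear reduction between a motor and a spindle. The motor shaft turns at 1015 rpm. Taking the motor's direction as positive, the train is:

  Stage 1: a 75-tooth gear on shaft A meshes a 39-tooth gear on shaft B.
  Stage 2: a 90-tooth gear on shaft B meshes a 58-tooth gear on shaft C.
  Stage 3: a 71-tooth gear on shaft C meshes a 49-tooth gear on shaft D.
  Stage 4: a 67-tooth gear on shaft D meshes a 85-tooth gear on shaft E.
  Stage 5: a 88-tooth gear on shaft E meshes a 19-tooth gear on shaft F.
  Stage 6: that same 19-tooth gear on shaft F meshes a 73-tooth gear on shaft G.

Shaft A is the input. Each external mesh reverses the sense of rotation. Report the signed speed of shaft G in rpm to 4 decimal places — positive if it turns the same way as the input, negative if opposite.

+4170.1836 rpm (same as input, |ω| = 4170.1836 rpm)

Stage 1 [75T→39T]: ω = 1015.0000×75/39 = 1951.9231 rpm, dir flips to −; running = −1951.9231
Stage 2 [90T→58T]: ω = 1951.9231×90/58 = 3028.8462 rpm, dir flips to +; running = +3028.8462
Stage 3 [71T→49T]: ω = 3028.8462×71/49 = 4388.7363 rpm, dir flips to −; running = −4388.7363
Stage 4 [67T→85T]: ω = 4388.7363×67/85 = 3459.3568 rpm, dir flips to +; running = +3459.3568
Stage 5 [88T→19T]: ω = 3459.3568×88/19 = 16022.2842 rpm, dir flips to −; running = −16022.2842
Stage 6 [19T→73T]: ω = 16022.2842×19/73 = 4170.1836 rpm, dir flips to +; running = +4170.1836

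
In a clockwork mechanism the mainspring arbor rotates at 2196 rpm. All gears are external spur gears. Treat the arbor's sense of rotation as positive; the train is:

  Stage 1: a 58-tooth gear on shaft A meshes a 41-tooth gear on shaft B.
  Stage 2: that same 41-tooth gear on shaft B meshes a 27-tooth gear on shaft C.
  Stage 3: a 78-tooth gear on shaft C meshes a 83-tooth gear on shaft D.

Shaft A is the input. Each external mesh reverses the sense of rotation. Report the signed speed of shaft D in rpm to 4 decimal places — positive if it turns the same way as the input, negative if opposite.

Stage 1 [58T→41T]: ω = 2196.0000×58/41 = 3106.5366 rpm, dir flips to −; running = −3106.5366
Stage 2 [41T→27T]: ω = 3106.5366×41/27 = 4717.3333 rpm, dir flips to +; running = +4717.3333
Stage 3 [78T→83T]: ω = 4717.3333×78/83 = 4433.1566 rpm, dir flips to −; running = −4433.1566

-4433.1566 rpm (opposite to input, |ω| = 4433.1566 rpm)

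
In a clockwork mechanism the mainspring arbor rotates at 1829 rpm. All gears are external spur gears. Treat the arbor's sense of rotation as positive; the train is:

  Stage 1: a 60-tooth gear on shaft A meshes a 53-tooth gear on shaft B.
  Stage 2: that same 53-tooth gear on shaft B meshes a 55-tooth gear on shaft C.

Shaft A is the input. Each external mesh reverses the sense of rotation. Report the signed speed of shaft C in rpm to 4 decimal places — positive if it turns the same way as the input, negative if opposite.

Stage 1 [60T→53T]: ω = 1829.0000×60/53 = 2070.5660 rpm, dir flips to −; running = −2070.5660
Stage 2 [53T→55T]: ω = 2070.5660×53/55 = 1995.2727 rpm, dir flips to +; running = +1995.2727

+1995.2727 rpm (same as input, |ω| = 1995.2727 rpm)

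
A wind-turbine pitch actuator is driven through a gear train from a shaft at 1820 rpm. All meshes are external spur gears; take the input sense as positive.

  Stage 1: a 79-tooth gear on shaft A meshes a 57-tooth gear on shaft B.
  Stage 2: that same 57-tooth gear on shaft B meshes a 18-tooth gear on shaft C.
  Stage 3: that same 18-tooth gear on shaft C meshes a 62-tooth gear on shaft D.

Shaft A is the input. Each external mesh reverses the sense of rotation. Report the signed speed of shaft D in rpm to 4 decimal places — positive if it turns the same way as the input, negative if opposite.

Stage 1 [79T→57T]: ω = 1820.0000×79/57 = 2522.4561 rpm, dir flips to −; running = −2522.4561
Stage 2 [57T→18T]: ω = 2522.4561×57/18 = 7987.7778 rpm, dir flips to +; running = +7987.7778
Stage 3 [18T→62T]: ω = 7987.7778×18/62 = 2319.0323 rpm, dir flips to −; running = −2319.0323

-2319.0323 rpm (opposite to input, |ω| = 2319.0323 rpm)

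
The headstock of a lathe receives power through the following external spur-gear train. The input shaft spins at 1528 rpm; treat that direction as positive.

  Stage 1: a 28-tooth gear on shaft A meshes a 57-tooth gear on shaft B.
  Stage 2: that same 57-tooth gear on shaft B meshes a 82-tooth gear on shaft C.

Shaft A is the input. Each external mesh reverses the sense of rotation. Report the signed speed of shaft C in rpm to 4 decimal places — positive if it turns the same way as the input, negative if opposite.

Stage 1 [28T→57T]: ω = 1528.0000×28/57 = 750.5965 rpm, dir flips to −; running = −750.5965
Stage 2 [57T→82T]: ω = 750.5965×57/82 = 521.7561 rpm, dir flips to +; running = +521.7561

+521.7561 rpm (same as input, |ω| = 521.7561 rpm)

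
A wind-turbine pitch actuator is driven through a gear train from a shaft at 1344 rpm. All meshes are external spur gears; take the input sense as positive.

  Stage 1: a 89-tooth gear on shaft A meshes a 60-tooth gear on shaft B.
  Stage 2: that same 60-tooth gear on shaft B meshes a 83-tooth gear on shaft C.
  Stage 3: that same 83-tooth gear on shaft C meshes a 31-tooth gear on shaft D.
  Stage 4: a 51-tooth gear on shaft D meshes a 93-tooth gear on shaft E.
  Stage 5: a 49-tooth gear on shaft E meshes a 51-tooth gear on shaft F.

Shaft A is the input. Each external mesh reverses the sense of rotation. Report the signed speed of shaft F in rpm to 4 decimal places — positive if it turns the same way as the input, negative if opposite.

Stage 1 [89T→60T]: ω = 1344.0000×89/60 = 1993.6000 rpm, dir flips to −; running = −1993.6000
Stage 2 [60T→83T]: ω = 1993.6000×60/83 = 1441.1566 rpm, dir flips to +; running = +1441.1566
Stage 3 [83T→31T]: ω = 1441.1566×83/31 = 3858.5806 rpm, dir flips to −; running = −3858.5806
Stage 4 [51T→93T]: ω = 3858.5806×51/93 = 2115.9958 rpm, dir flips to +; running = +2115.9958
Stage 5 [49T→51T]: ω = 2115.9958×49/51 = 2033.0156 rpm, dir flips to −; running = −2033.0156

-2033.0156 rpm (opposite to input, |ω| = 2033.0156 rpm)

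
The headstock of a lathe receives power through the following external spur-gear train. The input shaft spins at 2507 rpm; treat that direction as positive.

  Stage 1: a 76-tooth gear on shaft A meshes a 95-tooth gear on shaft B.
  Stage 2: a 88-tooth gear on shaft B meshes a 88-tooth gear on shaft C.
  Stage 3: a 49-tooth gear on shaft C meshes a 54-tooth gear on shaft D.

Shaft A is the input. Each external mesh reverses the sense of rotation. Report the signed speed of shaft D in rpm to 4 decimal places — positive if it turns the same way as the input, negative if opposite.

-1819.8963 rpm (opposite to input, |ω| = 1819.8963 rpm)

Stage 1 [76T→95T]: ω = 2507.0000×76/95 = 2005.6000 rpm, dir flips to −; running = −2005.6000
Stage 2 [88T→88T]: ω = 2005.6000×88/88 = 2005.6000 rpm, dir flips to +; running = +2005.6000
Stage 3 [49T→54T]: ω = 2005.6000×49/54 = 1819.8963 rpm, dir flips to −; running = −1819.8963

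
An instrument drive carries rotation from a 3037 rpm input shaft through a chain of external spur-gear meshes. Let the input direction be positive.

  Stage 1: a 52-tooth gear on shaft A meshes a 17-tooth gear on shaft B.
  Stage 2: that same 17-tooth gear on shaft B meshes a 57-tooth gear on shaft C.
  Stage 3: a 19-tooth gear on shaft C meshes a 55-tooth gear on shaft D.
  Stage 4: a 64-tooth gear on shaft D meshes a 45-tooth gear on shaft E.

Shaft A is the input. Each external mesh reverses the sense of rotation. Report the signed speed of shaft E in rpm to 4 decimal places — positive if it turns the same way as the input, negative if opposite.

Stage 1 [52T→17T]: ω = 3037.0000×52/17 = 9289.6471 rpm, dir flips to −; running = −9289.6471
Stage 2 [17T→57T]: ω = 9289.6471×17/57 = 2770.5965 rpm, dir flips to +; running = +2770.5965
Stage 3 [19T→55T]: ω = 2770.5965×19/55 = 957.1152 rpm, dir flips to −; running = −957.1152
Stage 4 [64T→45T]: ω = 957.1152×64/45 = 1361.2304 rpm, dir flips to +; running = +1361.2304

+1361.2304 rpm (same as input, |ω| = 1361.2304 rpm)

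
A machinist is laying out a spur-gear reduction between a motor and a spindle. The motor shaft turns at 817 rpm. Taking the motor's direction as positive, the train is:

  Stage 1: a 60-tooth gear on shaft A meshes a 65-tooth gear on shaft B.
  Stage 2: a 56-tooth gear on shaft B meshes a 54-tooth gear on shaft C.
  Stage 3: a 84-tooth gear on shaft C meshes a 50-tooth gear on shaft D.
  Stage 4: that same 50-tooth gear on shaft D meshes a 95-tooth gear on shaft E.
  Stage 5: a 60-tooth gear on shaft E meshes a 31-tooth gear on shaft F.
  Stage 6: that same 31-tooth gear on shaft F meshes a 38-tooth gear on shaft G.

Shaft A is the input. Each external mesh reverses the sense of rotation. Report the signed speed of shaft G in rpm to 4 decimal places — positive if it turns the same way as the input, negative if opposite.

+1091.8866 rpm (same as input, |ω| = 1091.8866 rpm)

Stage 1 [60T→65T]: ω = 817.0000×60/65 = 754.1538 rpm, dir flips to −; running = −754.1538
Stage 2 [56T→54T]: ω = 754.1538×56/54 = 782.0855 rpm, dir flips to +; running = +782.0855
Stage 3 [84T→50T]: ω = 782.0855×84/50 = 1313.9036 rpm, dir flips to −; running = −1313.9036
Stage 4 [50T→95T]: ω = 1313.9036×50/95 = 691.5282 rpm, dir flips to +; running = +691.5282
Stage 5 [60T→31T]: ω = 691.5282×60/31 = 1338.4417 rpm, dir flips to −; running = −1338.4417
Stage 6 [31T→38T]: ω = 1338.4417×31/38 = 1091.8866 rpm, dir flips to +; running = +1091.8866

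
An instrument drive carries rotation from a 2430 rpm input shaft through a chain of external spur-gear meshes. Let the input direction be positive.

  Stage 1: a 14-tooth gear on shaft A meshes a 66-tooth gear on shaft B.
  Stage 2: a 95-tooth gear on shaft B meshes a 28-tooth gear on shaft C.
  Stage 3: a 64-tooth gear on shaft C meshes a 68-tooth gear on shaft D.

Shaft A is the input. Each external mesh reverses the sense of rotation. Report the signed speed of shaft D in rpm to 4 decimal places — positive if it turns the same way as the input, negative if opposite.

Stage 1 [14T→66T]: ω = 2430.0000×14/66 = 515.4545 rpm, dir flips to −; running = −515.4545
Stage 2 [95T→28T]: ω = 515.4545×95/28 = 1748.8636 rpm, dir flips to +; running = +1748.8636
Stage 3 [64T→68T]: ω = 1748.8636×64/68 = 1645.9893 rpm, dir flips to −; running = −1645.9893

-1645.9893 rpm (opposite to input, |ω| = 1645.9893 rpm)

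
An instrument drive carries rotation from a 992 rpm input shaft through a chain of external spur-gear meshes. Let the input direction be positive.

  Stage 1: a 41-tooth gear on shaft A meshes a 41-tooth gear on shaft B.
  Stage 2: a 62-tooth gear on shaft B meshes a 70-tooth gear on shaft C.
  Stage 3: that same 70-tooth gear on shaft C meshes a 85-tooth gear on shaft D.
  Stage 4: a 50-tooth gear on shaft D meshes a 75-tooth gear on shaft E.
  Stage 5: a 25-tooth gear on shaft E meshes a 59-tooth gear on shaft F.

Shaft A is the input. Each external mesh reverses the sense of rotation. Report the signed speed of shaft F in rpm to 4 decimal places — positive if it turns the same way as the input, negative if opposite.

Stage 1 [41T→41T]: ω = 992.0000×41/41 = 992.0000 rpm, dir flips to −; running = −992.0000
Stage 2 [62T→70T]: ω = 992.0000×62/70 = 878.6286 rpm, dir flips to +; running = +878.6286
Stage 3 [70T→85T]: ω = 878.6286×70/85 = 723.5765 rpm, dir flips to −; running = −723.5765
Stage 4 [50T→75T]: ω = 723.5765×50/75 = 482.3843 rpm, dir flips to +; running = +482.3843
Stage 5 [25T→59T]: ω = 482.3843×25/59 = 204.4001 rpm, dir flips to −; running = −204.4001

-204.4001 rpm (opposite to input, |ω| = 204.4001 rpm)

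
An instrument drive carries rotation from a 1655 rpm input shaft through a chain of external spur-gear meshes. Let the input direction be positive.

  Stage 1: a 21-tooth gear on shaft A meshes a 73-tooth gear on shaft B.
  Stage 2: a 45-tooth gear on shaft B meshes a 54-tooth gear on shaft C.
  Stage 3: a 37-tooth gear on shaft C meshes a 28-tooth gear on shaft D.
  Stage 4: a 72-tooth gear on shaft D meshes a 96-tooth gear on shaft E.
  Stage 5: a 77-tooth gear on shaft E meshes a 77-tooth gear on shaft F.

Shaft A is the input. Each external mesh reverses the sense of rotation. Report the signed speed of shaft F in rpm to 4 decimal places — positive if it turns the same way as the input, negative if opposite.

-393.2042 rpm (opposite to input, |ω| = 393.2042 rpm)

Stage 1 [21T→73T]: ω = 1655.0000×21/73 = 476.0959 rpm, dir flips to −; running = −476.0959
Stage 2 [45T→54T]: ω = 476.0959×45/54 = 396.7466 rpm, dir flips to +; running = +396.7466
Stage 3 [37T→28T]: ω = 396.7466×37/28 = 524.2723 rpm, dir flips to −; running = −524.2723
Stage 4 [72T→96T]: ω = 524.2723×72/96 = 393.2042 rpm, dir flips to +; running = +393.2042
Stage 5 [77T→77T]: ω = 393.2042×77/77 = 393.2042 rpm, dir flips to −; running = −393.2042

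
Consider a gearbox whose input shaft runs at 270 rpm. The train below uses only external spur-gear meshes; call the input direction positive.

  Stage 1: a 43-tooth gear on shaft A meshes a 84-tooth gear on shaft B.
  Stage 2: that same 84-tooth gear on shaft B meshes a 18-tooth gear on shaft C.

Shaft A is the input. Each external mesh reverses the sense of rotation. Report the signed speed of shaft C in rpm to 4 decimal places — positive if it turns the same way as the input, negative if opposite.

+645.0000 rpm (same as input, |ω| = 645.0000 rpm)

Stage 1 [43T→84T]: ω = 270.0000×43/84 = 138.2143 rpm, dir flips to −; running = −138.2143
Stage 2 [84T→18T]: ω = 138.2143×84/18 = 645.0000 rpm, dir flips to +; running = +645.0000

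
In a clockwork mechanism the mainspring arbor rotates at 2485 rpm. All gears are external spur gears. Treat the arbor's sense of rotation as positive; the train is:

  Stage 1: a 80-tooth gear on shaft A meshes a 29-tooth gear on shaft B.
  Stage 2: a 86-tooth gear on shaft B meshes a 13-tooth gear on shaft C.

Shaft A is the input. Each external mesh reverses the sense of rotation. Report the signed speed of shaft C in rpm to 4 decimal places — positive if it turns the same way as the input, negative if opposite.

+45349.6021 rpm (same as input, |ω| = 45349.6021 rpm)

Stage 1 [80T→29T]: ω = 2485.0000×80/29 = 6855.1724 rpm, dir flips to −; running = −6855.1724
Stage 2 [86T→13T]: ω = 6855.1724×86/13 = 45349.6021 rpm, dir flips to +; running = +45349.6021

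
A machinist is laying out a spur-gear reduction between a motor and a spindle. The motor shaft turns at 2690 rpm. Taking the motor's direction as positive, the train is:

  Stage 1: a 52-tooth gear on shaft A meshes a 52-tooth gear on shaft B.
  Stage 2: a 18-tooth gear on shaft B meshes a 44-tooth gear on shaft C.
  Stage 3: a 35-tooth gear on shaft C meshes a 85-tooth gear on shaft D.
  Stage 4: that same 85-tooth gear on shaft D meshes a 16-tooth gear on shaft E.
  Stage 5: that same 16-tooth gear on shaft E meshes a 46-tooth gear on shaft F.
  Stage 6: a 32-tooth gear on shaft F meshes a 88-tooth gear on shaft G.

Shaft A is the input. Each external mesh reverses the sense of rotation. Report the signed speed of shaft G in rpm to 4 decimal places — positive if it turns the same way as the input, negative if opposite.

+304.4736 rpm (same as input, |ω| = 304.4736 rpm)

Stage 1 [52T→52T]: ω = 2690.0000×52/52 = 2690.0000 rpm, dir flips to −; running = −2690.0000
Stage 2 [18T→44T]: ω = 2690.0000×18/44 = 1100.4545 rpm, dir flips to +; running = +1100.4545
Stage 3 [35T→85T]: ω = 1100.4545×35/85 = 453.1283 rpm, dir flips to −; running = −453.1283
Stage 4 [85T→16T]: ω = 453.1283×85/16 = 2407.2443 rpm, dir flips to +; running = +2407.2443
Stage 5 [16T→46T]: ω = 2407.2443×16/46 = 837.3024 rpm, dir flips to −; running = −837.3024
Stage 6 [32T→88T]: ω = 837.3024×32/88 = 304.4736 rpm, dir flips to +; running = +304.4736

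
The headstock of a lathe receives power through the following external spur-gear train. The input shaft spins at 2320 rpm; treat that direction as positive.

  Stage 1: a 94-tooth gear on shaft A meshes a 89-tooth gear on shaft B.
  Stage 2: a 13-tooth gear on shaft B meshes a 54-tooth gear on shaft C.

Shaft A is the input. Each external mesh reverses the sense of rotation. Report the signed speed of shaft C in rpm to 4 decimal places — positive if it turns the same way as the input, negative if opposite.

Stage 1 [94T→89T]: ω = 2320.0000×94/89 = 2450.3371 rpm, dir flips to −; running = −2450.3371
Stage 2 [13T→54T]: ω = 2450.3371×13/54 = 589.8960 rpm, dir flips to +; running = +589.8960

+589.8960 rpm (same as input, |ω| = 589.8960 rpm)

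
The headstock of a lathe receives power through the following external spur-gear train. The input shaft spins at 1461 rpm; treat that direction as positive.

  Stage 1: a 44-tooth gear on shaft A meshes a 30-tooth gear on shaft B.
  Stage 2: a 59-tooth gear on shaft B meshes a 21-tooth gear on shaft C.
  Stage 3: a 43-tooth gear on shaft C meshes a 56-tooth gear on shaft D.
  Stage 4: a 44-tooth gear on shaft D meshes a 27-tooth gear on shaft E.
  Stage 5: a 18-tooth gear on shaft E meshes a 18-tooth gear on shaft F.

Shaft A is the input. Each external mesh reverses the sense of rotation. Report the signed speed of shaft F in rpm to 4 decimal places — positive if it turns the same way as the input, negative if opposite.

-7533.2728 rpm (opposite to input, |ω| = 7533.2728 rpm)

Stage 1 [44T→30T]: ω = 1461.0000×44/30 = 2142.8000 rpm, dir flips to −; running = −2142.8000
Stage 2 [59T→21T]: ω = 2142.8000×59/21 = 6020.2476 rpm, dir flips to +; running = +6020.2476
Stage 3 [43T→56T]: ω = 6020.2476×43/56 = 4622.6901 rpm, dir flips to −; running = −4622.6901
Stage 4 [44T→27T]: ω = 4622.6901×44/27 = 7533.2728 rpm, dir flips to +; running = +7533.2728
Stage 5 [18T→18T]: ω = 7533.2728×18/18 = 7533.2728 rpm, dir flips to −; running = −7533.2728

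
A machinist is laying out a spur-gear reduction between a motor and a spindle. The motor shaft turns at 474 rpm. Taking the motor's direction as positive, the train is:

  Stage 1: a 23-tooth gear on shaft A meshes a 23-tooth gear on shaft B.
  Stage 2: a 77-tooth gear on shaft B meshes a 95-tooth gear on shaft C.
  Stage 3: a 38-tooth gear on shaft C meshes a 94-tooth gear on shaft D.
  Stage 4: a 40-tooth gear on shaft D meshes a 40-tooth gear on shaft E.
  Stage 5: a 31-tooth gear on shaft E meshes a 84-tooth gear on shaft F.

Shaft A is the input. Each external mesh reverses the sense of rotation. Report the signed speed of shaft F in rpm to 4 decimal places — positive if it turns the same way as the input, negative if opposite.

Stage 1 [23T→23T]: ω = 474.0000×23/23 = 474.0000 rpm, dir flips to −; running = −474.0000
Stage 2 [77T→95T]: ω = 474.0000×77/95 = 384.1895 rpm, dir flips to +; running = +384.1895
Stage 3 [38T→94T]: ω = 384.1895×38/94 = 155.3106 rpm, dir flips to −; running = −155.3106
Stage 4 [40T→40T]: ω = 155.3106×40/40 = 155.3106 rpm, dir flips to +; running = +155.3106
Stage 5 [31T→84T]: ω = 155.3106×31/84 = 57.3170 rpm, dir flips to −; running = −57.3170

-57.3170 rpm (opposite to input, |ω| = 57.3170 rpm)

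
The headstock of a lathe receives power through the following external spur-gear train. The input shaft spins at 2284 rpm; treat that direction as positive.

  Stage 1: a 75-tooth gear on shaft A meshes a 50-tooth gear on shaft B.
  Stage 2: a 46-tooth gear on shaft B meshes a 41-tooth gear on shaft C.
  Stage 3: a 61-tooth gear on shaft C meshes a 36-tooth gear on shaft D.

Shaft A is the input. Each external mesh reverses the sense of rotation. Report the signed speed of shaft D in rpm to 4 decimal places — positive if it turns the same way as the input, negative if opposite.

Stage 1 [75T→50T]: ω = 2284.0000×75/50 = 3426.0000 rpm, dir flips to −; running = −3426.0000
Stage 2 [46T→41T]: ω = 3426.0000×46/41 = 3843.8049 rpm, dir flips to +; running = +3843.8049
Stage 3 [61T→36T]: ω = 3843.8049×61/36 = 6513.1138 rpm, dir flips to −; running = −6513.1138

-6513.1138 rpm (opposite to input, |ω| = 6513.1138 rpm)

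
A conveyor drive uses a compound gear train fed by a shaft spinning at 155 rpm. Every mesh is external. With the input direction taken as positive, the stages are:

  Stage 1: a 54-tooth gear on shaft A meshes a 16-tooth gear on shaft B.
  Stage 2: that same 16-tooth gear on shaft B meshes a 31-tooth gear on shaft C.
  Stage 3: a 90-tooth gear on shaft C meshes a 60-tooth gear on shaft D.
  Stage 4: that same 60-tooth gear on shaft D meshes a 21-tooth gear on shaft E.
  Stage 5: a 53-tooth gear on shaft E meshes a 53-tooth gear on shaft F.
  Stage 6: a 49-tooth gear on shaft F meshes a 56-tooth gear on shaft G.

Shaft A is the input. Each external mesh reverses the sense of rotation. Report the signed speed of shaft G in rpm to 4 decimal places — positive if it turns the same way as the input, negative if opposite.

Stage 1 [54T→16T]: ω = 155.0000×54/16 = 523.1250 rpm, dir flips to −; running = −523.1250
Stage 2 [16T→31T]: ω = 523.1250×16/31 = 270.0000 rpm, dir flips to +; running = +270.0000
Stage 3 [90T→60T]: ω = 270.0000×90/60 = 405.0000 rpm, dir flips to −; running = −405.0000
Stage 4 [60T→21T]: ω = 405.0000×60/21 = 1157.1429 rpm, dir flips to +; running = +1157.1429
Stage 5 [53T→53T]: ω = 1157.1429×53/53 = 1157.1429 rpm, dir flips to −; running = −1157.1429
Stage 6 [49T→56T]: ω = 1157.1429×49/56 = 1012.5000 rpm, dir flips to +; running = +1012.5000

+1012.5000 rpm (same as input, |ω| = 1012.5000 rpm)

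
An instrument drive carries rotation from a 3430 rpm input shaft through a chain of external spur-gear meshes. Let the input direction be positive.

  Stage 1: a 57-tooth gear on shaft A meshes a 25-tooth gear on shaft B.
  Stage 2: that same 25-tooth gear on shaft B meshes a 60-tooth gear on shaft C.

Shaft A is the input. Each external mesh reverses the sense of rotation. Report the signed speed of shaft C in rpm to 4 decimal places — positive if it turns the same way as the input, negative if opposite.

Stage 1 [57T→25T]: ω = 3430.0000×57/25 = 7820.4000 rpm, dir flips to −; running = −7820.4000
Stage 2 [25T→60T]: ω = 7820.4000×25/60 = 3258.5000 rpm, dir flips to +; running = +3258.5000

+3258.5000 rpm (same as input, |ω| = 3258.5000 rpm)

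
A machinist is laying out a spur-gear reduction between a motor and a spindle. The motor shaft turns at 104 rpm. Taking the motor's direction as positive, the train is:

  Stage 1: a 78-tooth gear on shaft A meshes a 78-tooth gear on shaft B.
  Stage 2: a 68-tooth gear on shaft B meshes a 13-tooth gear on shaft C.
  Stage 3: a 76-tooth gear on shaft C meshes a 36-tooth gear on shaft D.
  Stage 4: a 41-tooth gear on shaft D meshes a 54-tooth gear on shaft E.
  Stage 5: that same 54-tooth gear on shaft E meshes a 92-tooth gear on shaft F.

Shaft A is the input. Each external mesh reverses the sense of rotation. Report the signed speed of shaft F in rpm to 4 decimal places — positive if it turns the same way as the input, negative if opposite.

-511.8068 rpm (opposite to input, |ω| = 511.8068 rpm)

Stage 1 [78T→78T]: ω = 104.0000×78/78 = 104.0000 rpm, dir flips to −; running = −104.0000
Stage 2 [68T→13T]: ω = 104.0000×68/13 = 544.0000 rpm, dir flips to +; running = +544.0000
Stage 3 [76T→36T]: ω = 544.0000×76/36 = 1148.4444 rpm, dir flips to −; running = −1148.4444
Stage 4 [41T→54T]: ω = 1148.4444×41/54 = 871.9671 rpm, dir flips to +; running = +871.9671
Stage 5 [54T→92T]: ω = 871.9671×54/92 = 511.8068 rpm, dir flips to −; running = −511.8068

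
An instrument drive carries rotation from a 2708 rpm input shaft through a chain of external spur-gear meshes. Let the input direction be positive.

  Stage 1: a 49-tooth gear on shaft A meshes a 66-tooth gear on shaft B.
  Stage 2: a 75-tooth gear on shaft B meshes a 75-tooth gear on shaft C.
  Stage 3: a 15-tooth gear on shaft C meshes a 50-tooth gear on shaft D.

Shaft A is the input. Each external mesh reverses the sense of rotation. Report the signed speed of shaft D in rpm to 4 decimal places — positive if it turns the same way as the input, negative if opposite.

Stage 1 [49T→66T]: ω = 2708.0000×49/66 = 2010.4848 rpm, dir flips to −; running = −2010.4848
Stage 2 [75T→75T]: ω = 2010.4848×75/75 = 2010.4848 rpm, dir flips to +; running = +2010.4848
Stage 3 [15T→50T]: ω = 2010.4848×15/50 = 603.1455 rpm, dir flips to −; running = −603.1455

-603.1455 rpm (opposite to input, |ω| = 603.1455 rpm)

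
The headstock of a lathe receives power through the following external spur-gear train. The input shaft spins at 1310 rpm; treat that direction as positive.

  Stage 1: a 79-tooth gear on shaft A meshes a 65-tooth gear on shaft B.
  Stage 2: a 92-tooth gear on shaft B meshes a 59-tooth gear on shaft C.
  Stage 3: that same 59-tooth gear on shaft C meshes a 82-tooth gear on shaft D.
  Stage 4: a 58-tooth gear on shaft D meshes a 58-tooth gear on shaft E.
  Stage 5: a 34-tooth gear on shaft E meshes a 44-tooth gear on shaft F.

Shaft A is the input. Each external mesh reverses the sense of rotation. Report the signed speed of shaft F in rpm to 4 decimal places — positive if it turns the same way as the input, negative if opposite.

-1380.3374 rpm (opposite to input, |ω| = 1380.3374 rpm)

Stage 1 [79T→65T]: ω = 1310.0000×79/65 = 1592.1538 rpm, dir flips to −; running = −1592.1538
Stage 2 [92T→59T]: ω = 1592.1538×92/59 = 2482.6806 rpm, dir flips to +; running = +2482.6806
Stage 3 [59T→82T]: ω = 2482.6806×59/82 = 1786.3189 rpm, dir flips to −; running = −1786.3189
Stage 4 [58T→58T]: ω = 1786.3189×58/58 = 1786.3189 rpm, dir flips to +; running = +1786.3189
Stage 5 [34T→44T]: ω = 1786.3189×34/44 = 1380.3374 rpm, dir flips to −; running = −1380.3374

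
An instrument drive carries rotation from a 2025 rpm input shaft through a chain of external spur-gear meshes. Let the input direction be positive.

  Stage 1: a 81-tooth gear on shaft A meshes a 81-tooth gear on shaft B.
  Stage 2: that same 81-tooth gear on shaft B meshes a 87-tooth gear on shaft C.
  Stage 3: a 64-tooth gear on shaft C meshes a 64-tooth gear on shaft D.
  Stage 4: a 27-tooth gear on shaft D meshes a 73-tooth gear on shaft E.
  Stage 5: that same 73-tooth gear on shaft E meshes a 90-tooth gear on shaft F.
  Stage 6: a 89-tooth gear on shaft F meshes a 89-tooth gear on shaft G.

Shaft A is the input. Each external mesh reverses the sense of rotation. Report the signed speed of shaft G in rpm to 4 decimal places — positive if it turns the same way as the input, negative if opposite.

Stage 1 [81T→81T]: ω = 2025.0000×81/81 = 2025.0000 rpm, dir flips to −; running = −2025.0000
Stage 2 [81T→87T]: ω = 2025.0000×81/87 = 1885.3448 rpm, dir flips to +; running = +1885.3448
Stage 3 [64T→64T]: ω = 1885.3448×64/64 = 1885.3448 rpm, dir flips to −; running = −1885.3448
Stage 4 [27T→73T]: ω = 1885.3448×27/73 = 697.3193 rpm, dir flips to +; running = +697.3193
Stage 5 [73T→90T]: ω = 697.3193×73/90 = 565.6034 rpm, dir flips to −; running = −565.6034
Stage 6 [89T→89T]: ω = 565.6034×89/89 = 565.6034 rpm, dir flips to +; running = +565.6034

+565.6034 rpm (same as input, |ω| = 565.6034 rpm)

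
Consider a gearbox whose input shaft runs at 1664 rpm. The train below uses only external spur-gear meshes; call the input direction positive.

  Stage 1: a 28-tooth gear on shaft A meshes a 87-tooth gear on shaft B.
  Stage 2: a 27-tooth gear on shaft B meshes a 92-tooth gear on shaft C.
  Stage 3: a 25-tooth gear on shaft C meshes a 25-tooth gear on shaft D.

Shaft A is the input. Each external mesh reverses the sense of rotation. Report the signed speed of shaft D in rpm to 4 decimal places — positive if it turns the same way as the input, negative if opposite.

-157.1694 rpm (opposite to input, |ω| = 157.1694 rpm)

Stage 1 [28T→87T]: ω = 1664.0000×28/87 = 535.5402 rpm, dir flips to −; running = −535.5402
Stage 2 [27T→92T]: ω = 535.5402×27/92 = 157.1694 rpm, dir flips to +; running = +157.1694
Stage 3 [25T→25T]: ω = 157.1694×25/25 = 157.1694 rpm, dir flips to −; running = −157.1694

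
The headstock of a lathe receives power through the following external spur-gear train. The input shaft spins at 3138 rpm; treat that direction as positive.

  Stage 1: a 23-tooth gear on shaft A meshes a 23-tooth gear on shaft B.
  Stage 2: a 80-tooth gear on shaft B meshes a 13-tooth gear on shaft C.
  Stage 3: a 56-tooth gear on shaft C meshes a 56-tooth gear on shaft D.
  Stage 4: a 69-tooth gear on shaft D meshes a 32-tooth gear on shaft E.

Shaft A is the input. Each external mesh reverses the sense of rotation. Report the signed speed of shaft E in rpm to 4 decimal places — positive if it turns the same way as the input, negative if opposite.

+41638.8462 rpm (same as input, |ω| = 41638.8462 rpm)

Stage 1 [23T→23T]: ω = 3138.0000×23/23 = 3138.0000 rpm, dir flips to −; running = −3138.0000
Stage 2 [80T→13T]: ω = 3138.0000×80/13 = 19310.7692 rpm, dir flips to +; running = +19310.7692
Stage 3 [56T→56T]: ω = 19310.7692×56/56 = 19310.7692 rpm, dir flips to −; running = −19310.7692
Stage 4 [69T→32T]: ω = 19310.7692×69/32 = 41638.8462 rpm, dir flips to +; running = +41638.8462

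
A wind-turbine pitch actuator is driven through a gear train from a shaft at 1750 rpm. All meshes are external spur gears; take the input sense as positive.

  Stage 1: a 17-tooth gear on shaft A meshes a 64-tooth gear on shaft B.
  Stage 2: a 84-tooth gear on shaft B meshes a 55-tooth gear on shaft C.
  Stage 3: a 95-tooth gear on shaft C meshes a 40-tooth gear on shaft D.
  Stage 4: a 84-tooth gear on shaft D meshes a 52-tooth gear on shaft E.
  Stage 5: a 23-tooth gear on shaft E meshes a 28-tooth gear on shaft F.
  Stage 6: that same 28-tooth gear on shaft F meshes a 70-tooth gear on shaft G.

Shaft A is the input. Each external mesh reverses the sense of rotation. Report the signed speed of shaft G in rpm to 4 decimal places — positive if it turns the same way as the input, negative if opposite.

Stage 1 [17T→64T]: ω = 1750.0000×17/64 = 464.8438 rpm, dir flips to −; running = −464.8438
Stage 2 [84T→55T]: ω = 464.8438×84/55 = 709.9432 rpm, dir flips to +; running = +709.9432
Stage 3 [95T→40T]: ω = 709.9432×95/40 = 1686.1151 rpm, dir flips to −; running = −1686.1151
Stage 4 [84T→52T]: ω = 1686.1151×84/52 = 2723.7243 rpm, dir flips to +; running = +2723.7243
Stage 5 [23T→28T]: ω = 2723.7243×23/28 = 2237.3450 rpm, dir flips to −; running = −2237.3450
Stage 6 [28T→70T]: ω = 2237.3450×28/70 = 894.9380 rpm, dir flips to +; running = +894.9380

+894.9380 rpm (same as input, |ω| = 894.9380 rpm)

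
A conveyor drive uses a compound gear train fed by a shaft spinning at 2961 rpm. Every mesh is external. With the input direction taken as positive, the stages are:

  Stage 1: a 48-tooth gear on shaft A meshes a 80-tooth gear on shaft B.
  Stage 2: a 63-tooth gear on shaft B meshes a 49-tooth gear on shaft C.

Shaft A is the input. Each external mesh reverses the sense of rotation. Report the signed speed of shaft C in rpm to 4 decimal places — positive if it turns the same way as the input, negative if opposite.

+2284.2000 rpm (same as input, |ω| = 2284.2000 rpm)

Stage 1 [48T→80T]: ω = 2961.0000×48/80 = 1776.6000 rpm, dir flips to −; running = −1776.6000
Stage 2 [63T→49T]: ω = 1776.6000×63/49 = 2284.2000 rpm, dir flips to +; running = +2284.2000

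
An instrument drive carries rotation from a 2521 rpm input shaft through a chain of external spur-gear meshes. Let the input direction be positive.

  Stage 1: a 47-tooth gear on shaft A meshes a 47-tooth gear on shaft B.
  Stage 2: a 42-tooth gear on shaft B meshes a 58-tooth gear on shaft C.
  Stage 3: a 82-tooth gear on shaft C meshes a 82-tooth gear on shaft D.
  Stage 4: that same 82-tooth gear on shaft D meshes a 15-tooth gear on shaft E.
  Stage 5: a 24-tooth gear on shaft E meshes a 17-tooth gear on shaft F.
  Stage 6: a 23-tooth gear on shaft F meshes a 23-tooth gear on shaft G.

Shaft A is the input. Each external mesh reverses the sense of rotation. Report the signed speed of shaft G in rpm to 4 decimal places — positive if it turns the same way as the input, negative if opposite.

+14088.9639 rpm (same as input, |ω| = 14088.9639 rpm)

Stage 1 [47T→47T]: ω = 2521.0000×47/47 = 2521.0000 rpm, dir flips to −; running = −2521.0000
Stage 2 [42T→58T]: ω = 2521.0000×42/58 = 1825.5517 rpm, dir flips to +; running = +1825.5517
Stage 3 [82T→82T]: ω = 1825.5517×82/82 = 1825.5517 rpm, dir flips to −; running = −1825.5517
Stage 4 [82T→15T]: ω = 1825.5517×82/15 = 9979.6828 rpm, dir flips to +; running = +9979.6828
Stage 5 [24T→17T]: ω = 9979.6828×24/17 = 14088.9639 rpm, dir flips to −; running = −14088.9639
Stage 6 [23T→23T]: ω = 14088.9639×23/23 = 14088.9639 rpm, dir flips to +; running = +14088.9639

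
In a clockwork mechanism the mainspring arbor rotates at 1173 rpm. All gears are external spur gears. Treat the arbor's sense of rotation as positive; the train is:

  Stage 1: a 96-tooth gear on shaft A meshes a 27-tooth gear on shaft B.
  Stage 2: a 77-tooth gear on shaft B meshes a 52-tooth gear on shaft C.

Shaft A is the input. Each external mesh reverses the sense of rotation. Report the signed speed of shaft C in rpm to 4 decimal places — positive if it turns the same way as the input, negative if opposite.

+6175.7949 rpm (same as input, |ω| = 6175.7949 rpm)

Stage 1 [96T→27T]: ω = 1173.0000×96/27 = 4170.6667 rpm, dir flips to −; running = −4170.6667
Stage 2 [77T→52T]: ω = 4170.6667×77/52 = 6175.7949 rpm, dir flips to +; running = +6175.7949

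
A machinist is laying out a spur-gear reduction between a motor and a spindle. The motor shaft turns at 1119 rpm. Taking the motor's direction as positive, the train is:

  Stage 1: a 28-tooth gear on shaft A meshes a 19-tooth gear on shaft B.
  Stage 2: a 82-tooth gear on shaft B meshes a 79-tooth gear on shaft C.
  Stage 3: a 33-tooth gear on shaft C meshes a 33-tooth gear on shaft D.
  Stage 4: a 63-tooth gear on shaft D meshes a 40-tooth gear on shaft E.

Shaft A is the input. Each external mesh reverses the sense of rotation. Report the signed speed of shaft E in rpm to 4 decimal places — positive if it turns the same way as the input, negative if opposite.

+2695.8879 rpm (same as input, |ω| = 2695.8879 rpm)

Stage 1 [28T→19T]: ω = 1119.0000×28/19 = 1649.0526 rpm, dir flips to −; running = −1649.0526
Stage 2 [82T→79T]: ω = 1649.0526×82/79 = 1711.6749 rpm, dir flips to +; running = +1711.6749
Stage 3 [33T→33T]: ω = 1711.6749×33/33 = 1711.6749 rpm, dir flips to −; running = −1711.6749
Stage 4 [63T→40T]: ω = 1711.6749×63/40 = 2695.8879 rpm, dir flips to +; running = +2695.8879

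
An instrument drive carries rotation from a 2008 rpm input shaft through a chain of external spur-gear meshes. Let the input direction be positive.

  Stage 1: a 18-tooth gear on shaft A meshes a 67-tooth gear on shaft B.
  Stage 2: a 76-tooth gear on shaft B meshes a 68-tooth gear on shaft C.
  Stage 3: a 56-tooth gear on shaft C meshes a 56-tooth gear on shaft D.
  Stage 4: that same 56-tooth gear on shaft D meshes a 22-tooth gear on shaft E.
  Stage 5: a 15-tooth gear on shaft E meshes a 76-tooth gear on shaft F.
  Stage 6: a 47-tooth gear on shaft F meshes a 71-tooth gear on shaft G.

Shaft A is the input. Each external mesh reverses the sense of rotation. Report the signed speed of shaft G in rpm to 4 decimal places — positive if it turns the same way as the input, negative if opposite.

+200.5158 rpm (same as input, |ω| = 200.5158 rpm)

Stage 1 [18T→67T]: ω = 2008.0000×18/67 = 539.4627 rpm, dir flips to −; running = −539.4627
Stage 2 [76T→68T]: ω = 539.4627×76/68 = 602.9289 rpm, dir flips to +; running = +602.9289
Stage 3 [56T→56T]: ω = 602.9289×56/56 = 602.9289 rpm, dir flips to −; running = −602.9289
Stage 4 [56T→22T]: ω = 602.9289×56/22 = 1534.7281 rpm, dir flips to +; running = +1534.7281
Stage 5 [15T→76T]: ω = 1534.7281×15/76 = 302.9069 rpm, dir flips to −; running = −302.9069
Stage 6 [47T→71T]: ω = 302.9069×47/71 = 200.5158 rpm, dir flips to +; running = +200.5158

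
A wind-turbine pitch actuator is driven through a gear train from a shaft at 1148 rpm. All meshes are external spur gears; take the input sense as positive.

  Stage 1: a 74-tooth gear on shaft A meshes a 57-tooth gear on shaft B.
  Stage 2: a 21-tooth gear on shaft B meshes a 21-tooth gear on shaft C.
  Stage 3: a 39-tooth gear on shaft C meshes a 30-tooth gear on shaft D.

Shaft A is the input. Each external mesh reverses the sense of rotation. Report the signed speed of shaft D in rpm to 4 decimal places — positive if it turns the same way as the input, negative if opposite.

-1937.5018 rpm (opposite to input, |ω| = 1937.5018 rpm)

Stage 1 [74T→57T]: ω = 1148.0000×74/57 = 1490.3860 rpm, dir flips to −; running = −1490.3860
Stage 2 [21T→21T]: ω = 1490.3860×21/21 = 1490.3860 rpm, dir flips to +; running = +1490.3860
Stage 3 [39T→30T]: ω = 1490.3860×39/30 = 1937.5018 rpm, dir flips to −; running = −1937.5018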